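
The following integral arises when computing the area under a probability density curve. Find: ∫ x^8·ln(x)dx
By parts: u=ln(x), dv=x^8 dx
du=1/x dx, v=x^9/9
=x^9·ln(x)/9 - ∫ x^8/9 dx
=x^9·ln(x)/9 - x^9/81 + C

Answer: x^9(ln(x)/9 - 1/81) + C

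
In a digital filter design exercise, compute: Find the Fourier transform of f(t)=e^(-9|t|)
Using the standard pair: F{e^(-a|t|)} = 2a/(a^2 + omega^2)
With a = 9: F(omega) = 18/(81 + omega^2)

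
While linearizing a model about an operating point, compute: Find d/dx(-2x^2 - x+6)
Power rule: d/dx(ax^n) = n·a·x^(n-1)
Term by term: -4·x - 1

Answer: -4x - 1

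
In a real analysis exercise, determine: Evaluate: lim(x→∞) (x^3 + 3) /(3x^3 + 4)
Divide numerator and denominator by x^3:
lim (1 + 3/x^3)/(3 + 4/x^3) = 1/3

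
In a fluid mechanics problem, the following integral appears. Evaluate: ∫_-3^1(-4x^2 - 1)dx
Step 1: Find antiderivative F(x) = (-4/3)x^3 - x
Step 2: F(1) - F(-3) = -7/3 - (39) = -124/3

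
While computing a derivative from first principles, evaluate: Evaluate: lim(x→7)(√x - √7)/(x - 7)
Multiply by conjugate (√x + √7)/(√x + √7):
=(x - 7)/((x - 7)(√x + √7))=1/(√x + √7)
As x → 7: 1/(2√7)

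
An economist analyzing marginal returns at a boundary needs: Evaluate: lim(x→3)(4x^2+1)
Polynomial is continuous, so substitute x = 3:
4·3^2+1 = 37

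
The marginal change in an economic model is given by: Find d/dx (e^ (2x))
Chain rule: d/dx[e^u] = e^u · u' where u = 2x
u' = 2

Answer: 2·e^(2x)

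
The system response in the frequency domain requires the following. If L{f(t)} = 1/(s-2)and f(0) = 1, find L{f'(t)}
L{f'(t)} = s·F(s) - f(0) = s/(s-2)-1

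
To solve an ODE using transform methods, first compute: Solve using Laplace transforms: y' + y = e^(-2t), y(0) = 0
Take L: sY - 0 + Y=1/(s + 2)
Y(s + 1)=1/(s + 2) + 0
Y=1/((s + 2)(s + 1)) + 0/(s + 1)
Partial fractions: 1/((s + 2)(s + 1))=-1/(s + 2) + 1/(s + 1)
So Y=-1/(s + 2) + 1/(s + 1)
Inverse Laplace transform (L^(-1){1/(s + 2)}=e^(-2t), L^(-1){1/(s + 1)}=e^(-t)):

Answer: y(t)=-1·e^(-2t) + e^(-t)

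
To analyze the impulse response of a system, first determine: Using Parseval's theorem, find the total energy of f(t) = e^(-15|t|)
Parseval's theorem: E = integral |f(t)|^2 dt = (1/2pi) integral |F(omega)|^2 domega
E = integral_{-inf}^{inf} e^(-30|t|) dt = 2*integral_0^inf e^(-30t) dt = 2/(2*15) = 1/15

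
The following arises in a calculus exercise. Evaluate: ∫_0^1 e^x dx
Antiderivative: e^x
Evaluate: (e^1-1)

Answer: e^1-1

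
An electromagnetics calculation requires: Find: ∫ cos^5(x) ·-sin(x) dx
Let u=cos(x), du=-sin(x) dx
∫ u^5 du=u^6/6+C

Answer: cos^6(x)/6+C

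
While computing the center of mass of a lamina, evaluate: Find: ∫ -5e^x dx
Since d/dx[e^x]=+ e^x, we get -5e^x + C

Answer: -5e^x + C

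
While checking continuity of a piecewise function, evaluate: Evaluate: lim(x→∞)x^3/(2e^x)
Apply L'Hôpital 3 times (∞/∞ each time):
Eventually get 3!/(2e^x) → 0

Answer: 0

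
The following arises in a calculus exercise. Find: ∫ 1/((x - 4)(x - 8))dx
Partial fractions: 1/((x-4)(x-8)) = A/(x-4)+B/(x-8)
A = -1/4, B = 1/4
∫ [-1/4· 1/(x-4)+1/4· 1/(x-8)] dx
= (1/4)[ln|x-8| - ln|x-4|]+C

Answer: (1/4)·ln|(x-8)/(x-4)|+C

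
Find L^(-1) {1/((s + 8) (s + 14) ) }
Partial fractions: 1/((s + 8)(s + 14))=A/(s + 8) + B/(s + 14)
Cover-up: A=1/(s + 14)|_{s=-8}=1/6; B=1/(s + 8)|_{s=-14}=-1/6
L^(-1)=(1/6)e^(-8t) - (1/6)e^(-14t)

Answer: (1/6)(e^(-8t) - e^(-14t))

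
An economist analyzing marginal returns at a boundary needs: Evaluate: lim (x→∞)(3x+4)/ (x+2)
Divide numerator and denominator by x:
lim (3+4/x)/(1+2/x) = 3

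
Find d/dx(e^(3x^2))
Chain rule: d/dx[e^u] = e^u · u' where u = 3x^2
u' = 6x

Answer: 6x·e^(3x^2)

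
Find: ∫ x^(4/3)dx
Power rule: ∫ x^(4/3) dx=x^(7/3)/(7/3) + C

Answer: (3/7)·x^(7/3) + C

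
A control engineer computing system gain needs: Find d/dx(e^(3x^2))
Chain rule: d/dx[e^u] = e^u · u' where u = 3x^2
u' = 6x

Answer: 6x·e^(3x^2)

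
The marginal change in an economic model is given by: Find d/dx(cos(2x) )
Chain rule: d/dx[cos(u)]=-sin(u)·u' where u=2x
u'=2

Answer: -2·sin(2x)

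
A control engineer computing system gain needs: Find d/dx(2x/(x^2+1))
Quotient rule: (f/g)'=(f'g - fg')/g²
f=2x, f'=2
g=x^2 + 1, g'=2x

Answer: (2·(x^2 + 1) - 4x^2)/(x^2 + 1)²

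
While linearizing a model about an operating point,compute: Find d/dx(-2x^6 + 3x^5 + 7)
Power rule: d/dx(ax^n) = n·a·x^(n-1)
Term by term: -12·x^5 + 15·x^4

Answer: -12x^5 + 15x^4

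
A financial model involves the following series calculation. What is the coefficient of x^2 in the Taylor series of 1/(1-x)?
1/(1-x) = Σ x^n for |x|<1
All coefficients are 1

Answer: 1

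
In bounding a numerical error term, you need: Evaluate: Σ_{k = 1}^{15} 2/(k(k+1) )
Partial fractions: 2/(k(k + 1))=2/k - 2/(k + 1)
Telescoping sum: 2(1 - 1/16)=2·15/16

Answer: 15/8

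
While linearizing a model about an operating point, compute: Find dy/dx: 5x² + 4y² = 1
Differentiate: 10x+8y·(dy/dx) = 0
dy/dx = -10x/(8y) = -(5/4)·(x/y)

Answer: dy/dx = -(5/4)·(x/y)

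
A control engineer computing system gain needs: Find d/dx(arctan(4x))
d/dx[arctan(u)] = u'/(1 + u²), u = 4x, u' = 4

Answer: 4/(1 + 16x²)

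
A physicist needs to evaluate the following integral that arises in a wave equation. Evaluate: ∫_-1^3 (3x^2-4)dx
Step 1: Find antiderivative F(x)=x^3-4x
Step 2: F(3) - F(-1)=15 - (3)=12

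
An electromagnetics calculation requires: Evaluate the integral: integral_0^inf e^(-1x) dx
integral_0^inf e^(-1x) dx = [-1/1*e^(-1x)]_0^inf
= 0 - (-1/1) = 1/1

Answer: 1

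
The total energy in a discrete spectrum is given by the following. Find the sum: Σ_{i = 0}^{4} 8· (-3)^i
Geometric series: S=a(1 - r^n)/(1 - r)
a=8, r=-3, n=5
S=8(1+243)/4=488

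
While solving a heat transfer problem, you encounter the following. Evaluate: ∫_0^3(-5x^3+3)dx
Step 1: Find antiderivative F(x)=(-5/4)x^4+3x
Step 2: F(3) - F(0)=-369/4 - (0)=-369/4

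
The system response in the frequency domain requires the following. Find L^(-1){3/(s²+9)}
L^(-1){w/(s² + w²)}=sin(wt)
Here w=3

Answer: sin(3t)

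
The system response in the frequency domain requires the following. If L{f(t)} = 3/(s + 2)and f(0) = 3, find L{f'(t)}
L{f'(t)}=s·F(s) - f(0)=3s/(s + 2) - 3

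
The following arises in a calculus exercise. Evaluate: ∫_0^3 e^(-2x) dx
Antiderivative: (1/(-2))e^(-2x)
Evaluate: (1/(-2))(e^-6-1)

Answer: (e^-6-1)/(-2)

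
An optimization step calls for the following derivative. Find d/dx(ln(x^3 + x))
Chain rule: d/dx[ln(u)] = u'/u where u = x^3+x
u' = 3x^2+1

Answer: (3x^2+1)/(x^3+x)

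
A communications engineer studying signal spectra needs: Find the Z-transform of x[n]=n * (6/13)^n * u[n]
Using the property Z{n * a^n * u[n]}=az/(z-a)^2
With a=6/13: X(z)=(6/13)z/(z - 6/13)^2, |z| > 6/13

Answer: (6/13)z/(z - 6/13)^2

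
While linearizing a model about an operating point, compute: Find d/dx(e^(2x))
Chain rule: d/dx[e^u] = e^u · u' where u = 2x
u' = 2

Answer: 2·e^(2x)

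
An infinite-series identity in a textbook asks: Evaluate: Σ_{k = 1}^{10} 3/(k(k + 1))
Partial fractions: 3/(k(k+1))=3/k - 3/(k+1)
Telescoping sum: 3(1-1/11)=3·10/11

Answer: 30/11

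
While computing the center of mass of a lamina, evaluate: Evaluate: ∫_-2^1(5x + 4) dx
Step 1: Find antiderivative F(x) = (5/2)x^2+4x
Step 2: F(1) - F(-2) = 13/2 - (2) = 9/2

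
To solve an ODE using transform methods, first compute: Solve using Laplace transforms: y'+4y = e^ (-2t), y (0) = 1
Take L: sY - 1+4Y = 1/(s+2)
Y(s+4) = 1/(s+2)+1
Y = 1/((s+2)(s+4))+1/(s+4)
Partial fractions: 1/((s+2)(s+4)) = (1/2)/(s+2) - (1/2)/(s+4)
So Y = (1/2)/(s+2)+(1/2)/(s+4)
Inverse Laplace transform (L^(-1){1/(s+2)} = e^(-2t), L^(-1){1/(s+4)} = e^(-4t)):

Answer: y(t) = (1/2)·e^(-2t)+(1/2)·e^(-4t)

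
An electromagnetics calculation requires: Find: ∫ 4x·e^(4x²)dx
Let u = 4x², du = 8x dx
∫ (1/2)e^u du = e^u/2 + C

Answer: e^(4x²)/2 + C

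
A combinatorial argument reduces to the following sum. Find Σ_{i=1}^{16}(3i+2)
= 3·Σ i+2·16 = 3·136+32 = 440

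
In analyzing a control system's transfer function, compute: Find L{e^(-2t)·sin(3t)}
First shifting: L{e^(at)f(t)} = F(s-a)
L{sin(3t)} = 3/(s²+9)
Shift: 3/((s+2)²+9)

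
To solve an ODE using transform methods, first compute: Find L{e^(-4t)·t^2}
First shifting: L{e^(at)f(t)} = F(s-a)
L{t^2} = 2/s^3
Shift s → s + 4: 2/(s + 4)^3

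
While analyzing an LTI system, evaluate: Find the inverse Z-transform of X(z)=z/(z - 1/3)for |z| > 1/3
Standard pair: z/(z-a) <-> a^n * u[n] for causal signals
With a = 1/3: x[n] = (1/3)^n * u[n]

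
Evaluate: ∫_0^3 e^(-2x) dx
Antiderivative: (1/(-2))e^(-2x)
Evaluate: (1/(-2))(e^-6 - 1)

Answer: (e^-6 - 1)/(-2)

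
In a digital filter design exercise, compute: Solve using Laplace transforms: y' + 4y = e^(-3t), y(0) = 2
Take L: sY - 2 + 4Y = 1/(s + 3)
Y(s + 4) = 1/(s + 3) + 2
Y = 1/((s + 3)(s + 4)) + 2/(s + 4)
Partial fractions: 1/((s + 3)(s + 4)) = 1/(s + 3) - 1/(s + 4)
So Y = 1/(s + 3) + 1/(s + 4)
Inverse Laplace transform (L^(-1){1/(s + 3)} = e^(-3t), L^(-1){1/(s + 4)} = e^(-4t)):

Answer: y(t) = 1·e^(-3t) + e^(-4t)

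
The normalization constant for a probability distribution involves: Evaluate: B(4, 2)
B(x,y)=Γ(x)Γ(y)/Γ(x + y)=(x-1)!(y-1)!/(x + y-1)!
B(4,2)=3!·1!/5!=1/20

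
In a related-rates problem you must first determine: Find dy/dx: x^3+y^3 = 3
Differentiate: 3x^2+3y^2·(dy/dx)=0
dy/dx=-3x^2/(3y^2)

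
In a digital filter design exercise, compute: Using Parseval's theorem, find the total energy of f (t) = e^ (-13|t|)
Parseval's theorem: E = integral |f(t)|^2 dt = (1/2pi) integral |F(omega)|^2 domega
E = integral_{-inf}^{inf} e^(-26|t|) dt = 2 * integral_0^inf e^(-26t) dt = 2/(2 * 13) = 1/13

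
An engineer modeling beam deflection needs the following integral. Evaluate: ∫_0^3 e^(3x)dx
Antiderivative: (1/3)e^(3x)
Evaluate: (1/3)(e^9 - 1)

Answer: (e^9 - 1)/3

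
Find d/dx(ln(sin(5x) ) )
Chain rule: d/dx[ln(u)]=u'/u where u=sin(5x)
u'=5cos(5x)

Answer: (5cos(5x))/(sin(5x))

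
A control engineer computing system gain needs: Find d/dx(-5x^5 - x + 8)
Power rule: d/dx(ax^n) = n·a·x^(n-1)
Term by term: -25·x^4 - 1

Answer: -25x^4 - 1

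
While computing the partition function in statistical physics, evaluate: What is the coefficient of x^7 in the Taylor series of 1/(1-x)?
1/(1-x) = Σ x^n for |x|<1
All coefficients are 1

Answer: 1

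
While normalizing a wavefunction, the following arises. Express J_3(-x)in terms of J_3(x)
For integer n: J_n(-x)=(-1)^n J_n(x)
With n=3: J_3(-x)=(-1)^3 J_3(x)=-J_3(x)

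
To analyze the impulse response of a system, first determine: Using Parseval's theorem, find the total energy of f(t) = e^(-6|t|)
Parseval's theorem: E=integral |f(t)|^2 dt=(1/2pi) integral |F(omega)|^2 domega
E=integral_{-inf}^{inf} e^(-12|t|) dt=2*integral_0^inf e^(-12t) dt=2/(2*6)=1/6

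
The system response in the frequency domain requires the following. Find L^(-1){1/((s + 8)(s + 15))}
Partial fractions: 1/((s+8)(s+15))=A/(s+8)+B/(s+15)
Cover-up: A=1/(s+15)|_{s=-8}=1/7; B=1/(s+8)|_{s=-15}=-1/7
L^(-1)=(1/7)e^(-8t) - (1/7)e^(-15t)

Answer: (1/7)(e^(-8t) - e^(-15t))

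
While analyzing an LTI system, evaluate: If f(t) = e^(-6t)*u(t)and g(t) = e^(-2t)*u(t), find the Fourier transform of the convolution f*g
By the convolution theorem: F{f*g}=F(omega)*G(omega)
F(omega)=1/(6 + j*omega), G(omega)=1/(2 + j*omega)
F{f*g}=1/((6 + j*omega)(2 + j*omega))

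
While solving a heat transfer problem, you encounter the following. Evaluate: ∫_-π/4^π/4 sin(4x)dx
Antiderivative: -cos(4x)/4
Evaluate at bounds: [-cos(4·π/4)/4] - [-cos(4·-π/4)/4]
=(-(-1)+(-1))/4=0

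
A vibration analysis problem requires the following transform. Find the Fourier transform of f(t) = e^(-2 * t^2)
The Fourier transform of a Gaussian e^(-a * t^2) is sqrt(pi/a) * e^(-omega^2/(4a)).
With a = 2: F(omega) = sqrt(pi/2) * e^(-omega^2/8)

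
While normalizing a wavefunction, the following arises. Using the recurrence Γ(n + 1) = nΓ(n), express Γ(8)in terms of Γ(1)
Γ(8) = 7Γ(7) = 7·6Γ(6) = ... = 7!·Γ(1) = 5040·Γ(1)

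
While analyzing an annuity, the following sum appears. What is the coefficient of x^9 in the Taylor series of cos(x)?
cos(x) has only even powers. Coefficient of x^9 = 0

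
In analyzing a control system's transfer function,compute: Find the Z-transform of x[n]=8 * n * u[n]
Z{n*u[n]}=z/(z-1)^2
By linearity: Z{8*n*u[n]}=8z/(z-1)^2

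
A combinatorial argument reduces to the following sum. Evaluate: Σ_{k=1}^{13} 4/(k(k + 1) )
Partial fractions: 4/(k(k + 1))=4/k - 4/(k + 1)
Telescoping sum: 4(1 - 1/14)=4·13/14

Answer: 26/7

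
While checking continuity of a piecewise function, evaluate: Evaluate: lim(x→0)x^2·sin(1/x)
Squeeze theorem: -|x^2| ≤ x^2·sin(1/x) ≤ |x^2|
Since x^2 → 0 as x → 0, by squeeze theorem the limit is 0

Answer: 0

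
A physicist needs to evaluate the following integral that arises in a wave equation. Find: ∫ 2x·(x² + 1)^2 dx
Let u=x²+1, du=2x dx
∫ u^2 du=u^3/3+C

Answer: (x²+1)^3/3+C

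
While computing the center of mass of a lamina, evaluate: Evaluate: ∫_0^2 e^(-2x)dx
Antiderivative: (1/(-2))e^(-2x)
Evaluate: (1/(-2))(e^-4 - 1)

Answer: (e^-4 - 1)/(-2)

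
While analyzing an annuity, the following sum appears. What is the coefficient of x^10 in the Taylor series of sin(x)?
sin(x) has only odd powers. Coefficient of x^10 = 0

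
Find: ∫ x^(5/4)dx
Power rule: ∫ x^(5/4) dx = x^(9/4)/(9/4)+C

Answer: (4/9)·x^(9/4)+C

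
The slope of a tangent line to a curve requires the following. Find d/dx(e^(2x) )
Chain rule: d/dx[e^u] = e^u · u' where u = 2x
u' = 2

Answer: 2·e^(2x)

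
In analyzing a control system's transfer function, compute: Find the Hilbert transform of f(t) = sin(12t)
The Hilbert transform shifts each frequency component by -pi/2.
H{sin(wt)} = -cos(wt)
With w = 12: H{sin(12t)} = -cos(12t)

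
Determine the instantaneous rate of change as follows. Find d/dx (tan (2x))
Chain rule: d/dx[tan(u)]=sec²(u)·u' where u=2x
u'=2

Answer: 2·sec²(2x)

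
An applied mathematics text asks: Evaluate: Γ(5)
Γ(n)=(n-1)! for positive integers
Γ(5)=4!=24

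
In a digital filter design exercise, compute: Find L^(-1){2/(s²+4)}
L^(-1){w/(s² + w²)} = sin(wt)
Here w = 2

Answer: sin(2t)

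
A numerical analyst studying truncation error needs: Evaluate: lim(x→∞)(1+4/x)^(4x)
Rewrite as [(1+4/x)^x]^4.
lim(1+4/x)^x=e^4, so limit=(e^4)^4=e^16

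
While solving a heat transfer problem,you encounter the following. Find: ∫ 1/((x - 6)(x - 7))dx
Partial fractions: 1/((x-6)(x-7)) = A/(x-6)+B/(x-7)
A = -1, B = 1
∫ [-1· 1/(x-6)+1· 1/(x-7)] dx
= (1)[ln|x-7| - ln|x-6|]+C

Answer: ln|(x-7)/(x-6)|+C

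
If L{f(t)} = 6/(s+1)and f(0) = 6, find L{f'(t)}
L{f'(t)} = s·F(s) - f(0) = 6s/(s + 1) - 6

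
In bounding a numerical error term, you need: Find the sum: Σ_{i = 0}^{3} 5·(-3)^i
Geometric series: S=a(1 - r^n)/(1 - r)
a=5, r=-3, n=4
S=5(1-81)/4=-100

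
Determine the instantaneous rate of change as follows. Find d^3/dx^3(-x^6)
Apply power rule 3 times:
d^1: -6x^5
d^2: -30x^4
d^3: -120x^3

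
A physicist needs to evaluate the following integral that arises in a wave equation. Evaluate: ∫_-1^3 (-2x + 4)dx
Step 1: Find antiderivative F(x) = -x^2 + 4x
Step 2: F(3) - F(-1) = 3 - (-5) = 8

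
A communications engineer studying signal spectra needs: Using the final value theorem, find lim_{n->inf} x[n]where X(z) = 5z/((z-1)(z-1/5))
Final value theorem: lim x[n] = lim_{z->1} (z-1) * X(z)
(z-1) * X(z) = 5z/(z-1/5)
As z->1: 5/(1-1/5) = 5/(4/5) = 25/4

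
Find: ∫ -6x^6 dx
Using power rule: ∫ -6x^6 dx = -6/7 x^7+C = (-6/7)x^7+C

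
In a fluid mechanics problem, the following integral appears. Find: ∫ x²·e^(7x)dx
Integration by parts twice:
First: u=x², dv=e^(7x) dx => x²e^(7x)/7 - (2/7)∫ xe^(7x) dx
Second (∫ xe^(7x) dx): xe^(7x)/7 - e^(7x)/49
Combining: e^(7x)(x²/7 - 2x/49 + 2/343) + C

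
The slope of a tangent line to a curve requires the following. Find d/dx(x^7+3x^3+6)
Power rule: d/dx(ax^n) = n·a·x^(n-1)
Term by term: 7·x^6 + 9·x^2

Answer: 7x^6 + 9x^2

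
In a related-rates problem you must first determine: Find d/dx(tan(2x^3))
Chain rule: d/dx[tan(u)]=sec²(u)·u' where u=2x^3
u'=6x^2

Answer: 6x^2·sec²(2x^3)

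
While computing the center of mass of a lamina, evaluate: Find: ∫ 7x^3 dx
Using power rule: ∫ 7x^3 dx = 7/4 x^4+C = (7/4)x^4+C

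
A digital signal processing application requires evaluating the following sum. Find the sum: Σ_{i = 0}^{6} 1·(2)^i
Geometric series: S = a(1 - r^n)/(1 - r)
a = 1, r = 2, n = 7
S = 1(1-128)/-1 = 127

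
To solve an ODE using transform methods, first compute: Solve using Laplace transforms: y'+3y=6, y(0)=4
Take L of both sides: sY(s)-4+3Y(s) = 6/s
Y(s)(s+3) = 6/s+4
Y(s) = 6/(s(s+3))+4/(s+3)
Partial fractions: 6/(s(s+3)) = 2/s - 2/(s+3)
So Y(s) = 2/s+2/(s+3)
Inverse transform (L^(-1){1/s} = 1, L^(-1){1/(s+3)} = e^(-3t)):

Answer: y(t) = 2+2·e^(-3t)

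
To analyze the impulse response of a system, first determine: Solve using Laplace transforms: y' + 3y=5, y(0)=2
Take L of both sides: sY(s) - 2 + 3Y(s)=5/s
Y(s)(s + 3)=5/s + 2
Y(s)=5/(s(s + 3)) + 2/(s + 3)
Partial fractions: 5/(s(s + 3))=(5/3)/s - (5/3)/(s + 3)
So Y(s)=(5/3)/s + (1/3)/(s + 3)
Inverse transform (L^(-1){1/s}=1, L^(-1){1/(s + 3)}=e^(-3t)):

Answer: y(t)=5/3 + (1/3)·e^(-3t)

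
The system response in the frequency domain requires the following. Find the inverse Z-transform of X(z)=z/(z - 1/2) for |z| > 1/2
Standard pair: z/(z-a) <-> a^n * u[n] for causal signals
With a=1/2: x[n]=(1/2)^n * u[n]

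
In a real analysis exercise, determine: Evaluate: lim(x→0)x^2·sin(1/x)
Squeeze theorem: -|x^2| ≤ x^2·sin(1/x) ≤ |x^2|
Since x^2 → 0 as x → 0, by squeeze theorem the limit is 0

Answer: 0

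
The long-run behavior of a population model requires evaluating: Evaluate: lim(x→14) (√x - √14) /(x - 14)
Multiply by conjugate (√x + √14)/(√x + √14):
= (x - 14)/((x - 14)(√x + √14)) = 1/(√x + √14)
As x → 14: 1/(2√14)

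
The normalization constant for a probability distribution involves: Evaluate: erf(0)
erf(0) = 0 (error function is odd and erf(0) = 0 by definition)

Answer: 0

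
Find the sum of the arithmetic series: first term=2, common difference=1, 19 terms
Last term: a_n = 2 + (19 - 1)·1 = 20
Sum = n(a_1 + a_n)/2 = 19(2 + 20)/2 = 209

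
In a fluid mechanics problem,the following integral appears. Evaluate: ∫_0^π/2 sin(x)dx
Antiderivative: -cos(x)
Evaluate at bounds: [-cos(1·π/2)/1] - [-cos(1·0)/1]
=(-(0)+(1))/1=1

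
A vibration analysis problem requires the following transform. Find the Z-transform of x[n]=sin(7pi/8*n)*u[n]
Z{sin(w0*n)*u[n]} = z*sin(w0)/(z^2-2z*cos(w0)+1)
With w0 = 7pi/8: X(z) = z*sin(7pi/8)/(z^2-2z*cos(7pi/8)+1)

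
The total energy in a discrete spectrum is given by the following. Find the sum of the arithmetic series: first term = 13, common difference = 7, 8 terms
Last term: a_n=13 + (8 - 1)·7=62
Sum=n(a_1 + a_n)/2=8(13 + 62)/2=300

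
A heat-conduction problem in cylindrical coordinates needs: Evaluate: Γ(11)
Γ(n)=(n-1)! for positive integers
Γ(11)=10!=3628800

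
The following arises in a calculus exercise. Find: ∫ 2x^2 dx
Using power rule: ∫ 2x^2 dx=2/3 x^3 + C=(2/3)x^3 + C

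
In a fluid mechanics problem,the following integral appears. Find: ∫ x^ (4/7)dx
Power rule: ∫ x^(4/7) dx = x^(11/7)/(11/7)+C

Answer: (7/11)·x^(11/7)+C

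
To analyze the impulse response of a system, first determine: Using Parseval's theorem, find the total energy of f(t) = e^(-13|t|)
Parseval's theorem: E=integral |f(t)|^2 dt=(1/2pi) integral |F(omega)|^2 domega
E=integral_{-inf}^{inf} e^(-26|t|) dt=2*integral_0^inf e^(-26t) dt=2/(2*13)=1/13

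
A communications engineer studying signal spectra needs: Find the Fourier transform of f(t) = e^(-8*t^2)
The Fourier transform of a Gaussian e^(-a*t^2) is sqrt(pi/a)*e^(-omega^2/(4a)).
With a=8: F(omega)=sqrt(pi/8)*e^(-omega^2/32)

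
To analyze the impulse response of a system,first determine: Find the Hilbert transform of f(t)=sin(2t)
The Hilbert transform shifts each frequency component by -pi/2.
H{sin(wt)}=-cos(wt)
With w=2: H{sin(2t)}=-cos(2t)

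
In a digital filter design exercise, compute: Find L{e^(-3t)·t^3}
First shifting: L{e^(at)f(t)}=F(s-a)
L{t^3}=6/s^4
Shift s → s + 3: 6/(s + 3)^4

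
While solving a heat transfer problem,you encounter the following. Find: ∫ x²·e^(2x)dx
Integration by parts twice:
First: u=x², dv=e^(2x) dx => x²e^(2x)/2 - (2/2)∫ xe^(2x) dx
Second (∫ xe^(2x) dx): xe^(2x)/2 - e^(2x)/4
Combining: e^(2x)(x²/2 - 2x/4 + 2/8) + C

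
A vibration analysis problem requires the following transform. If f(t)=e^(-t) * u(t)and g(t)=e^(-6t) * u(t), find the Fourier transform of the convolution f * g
By the convolution theorem: F{f*g} = F(omega)*G(omega)
F(omega) = 1/(1+j*omega), G(omega) = 1/(6+j*omega)
F{f*g} = 1/((1+j*omega)(6+j*omega))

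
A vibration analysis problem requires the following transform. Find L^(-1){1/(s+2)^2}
L^(-1){1/(s-a)^n} = t^(n-1)·e^(at)/(n-1)!
Here a = -2, n = 2: t^1·e^(-2t)/1

Answer: t·e^(-2t)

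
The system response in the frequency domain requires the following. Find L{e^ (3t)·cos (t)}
First shifting: L{e^(at)f(t)} = F(s-a)
L{cos(t)} = s/(s²+1)
Shift: (s-3)/((s-3)²+1)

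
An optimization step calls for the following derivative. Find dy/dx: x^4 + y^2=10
Differentiate: 4x^3 + 2y·(dy/dx) = 0
dy/dx = -4x^3/(2y)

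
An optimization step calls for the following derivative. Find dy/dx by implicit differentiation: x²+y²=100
Differentiate both sides: 2x+2y·(dy/dx)=0
Solve: dy/dx=-2x/(2y)=-x/y

Answer: dy/dx=-x/y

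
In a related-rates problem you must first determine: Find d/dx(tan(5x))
Chain rule: d/dx[tan(u)]=sec²(u)·u' where u=5x
u'=5

Answer: 5·sec²(5x)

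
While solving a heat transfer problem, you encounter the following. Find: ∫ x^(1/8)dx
Power rule: ∫ x^(1/8) dx=x^(9/8)/(9/8)+C

Answer: (8/9)·x^(9/8)+C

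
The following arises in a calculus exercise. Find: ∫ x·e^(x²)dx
Let u=x², du=2x dx
∫ (1/2)e^u du=e^u/2 + C

Answer: e^(x²)/2 + C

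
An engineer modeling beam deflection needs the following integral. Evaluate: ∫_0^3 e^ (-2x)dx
Antiderivative: (1/(-2))e^(-2x)
Evaluate: (1/(-2))(e^-6-1)

Answer: (e^-6-1)/(-2)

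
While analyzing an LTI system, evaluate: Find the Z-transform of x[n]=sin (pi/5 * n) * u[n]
Z{sin(w0 * n) * u[n]}=z * sin(w0)/(z^2 - 2z * cos(w0) + 1)
With w0=pi/5: X(z)=z * sin(pi/5)/(z^2 - 2z * cos(pi/5) + 1)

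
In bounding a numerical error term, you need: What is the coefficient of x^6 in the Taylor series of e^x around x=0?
Taylor series of e^x=Σ x^n/n!
Coefficient of x^6=1/6!=1/720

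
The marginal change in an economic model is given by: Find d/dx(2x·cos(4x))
Product rule: (fg)' = f'g + fg'
f = 2x, f' = 2
g = cos(4x), g' = -4·sin(4x)

Answer: 2·cos(4x) - 8x·sin(4x)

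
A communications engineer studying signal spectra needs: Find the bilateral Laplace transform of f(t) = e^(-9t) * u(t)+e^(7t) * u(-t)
For e^(-9t) * u(t): L = 1/(s + 9), Re(s) > -9
For e^(7t) * u(-t): L = -1/(s-7), Re(s) < 7
Combined: F(s) = 1/(s + 9) - 1/(s-7), -9 < Re(s) < 7

Answer: 1/(s + 9) - 1/(s-7), ROC: -9 < Re(s) < 7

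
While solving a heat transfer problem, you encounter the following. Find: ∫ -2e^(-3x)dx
Since d/dx[e^(-3x)] = -3e^(-3x), we get 2/3 e^(-3x) + C

Answer: (2/3)e^(-3x) + C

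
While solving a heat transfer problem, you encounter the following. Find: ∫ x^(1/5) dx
Power rule: ∫ x^(1/5) dx = x^(6/5)/(6/5) + C

Answer: (5/6)·x^(6/5) + C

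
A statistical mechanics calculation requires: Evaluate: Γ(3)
Γ(n)=(n-1)! for positive integers
Γ(3)=2!=2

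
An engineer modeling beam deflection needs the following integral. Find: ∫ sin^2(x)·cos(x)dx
Let u=sin(x), du=cos(x) dx
∫ u^2 du=u^3/3 + C

Answer: sin^3(x)/3 + C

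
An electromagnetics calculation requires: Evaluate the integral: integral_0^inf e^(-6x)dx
integral_0^inf e^(-6x) dx = [-1/6*e^(-6x)]_0^inf
= 0 - (-1/6) = 1/6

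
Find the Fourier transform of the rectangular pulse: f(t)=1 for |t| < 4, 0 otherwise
F(omega) = integral from -4 to 4 of e^(-j*omega*t) dt
= 2*sin(4*omega)/omega = 8*sinc(4*omega/pi)

Answer: 2*sin(4*omega)/omega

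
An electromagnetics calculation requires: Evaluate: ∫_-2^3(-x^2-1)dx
Step 1: Find antiderivative F(x)=(-1/3)x^3 - x
Step 2: F(3) - F(-2)=-12 - (14/3)=-50/3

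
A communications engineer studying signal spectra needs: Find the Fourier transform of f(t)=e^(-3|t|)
Using the standard pair: F{e^(-a|t|)}=2a/(a^2 + omega^2)
With a=3: F(omega)=6/(9 + omega^2)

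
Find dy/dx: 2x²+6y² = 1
Differentiate: 4x+12y·(dy/dx) = 0
dy/dx = -4x/(12y) = -(1/3)·(x/y)

Answer: dy/dx = -(1/3)·(x/y)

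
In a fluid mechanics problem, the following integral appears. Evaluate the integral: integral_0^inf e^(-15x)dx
integral_0^inf e^(-15x) dx=[-1/15 * e^(-15x)]_0^inf
=0 - (-1/15)=1/15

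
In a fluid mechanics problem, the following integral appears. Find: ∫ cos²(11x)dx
Using identity cos²(u) = (1 + cos(2u))/2:
∫ (1 + cos(22x))/2 dx = x/2 + sin(22x)/44 + C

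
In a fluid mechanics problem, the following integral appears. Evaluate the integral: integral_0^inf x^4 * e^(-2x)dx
This is a Gamma integral. Substitute u = 2x (du = 2 dx):
integral_0^inf x^4 * e^(-2x) dx = (1/2^5) integral_0^inf u^4 * e^(-u) du
= Gamma(5)/2^5 = 4!/2^5 = 24/32

Answer: 3/4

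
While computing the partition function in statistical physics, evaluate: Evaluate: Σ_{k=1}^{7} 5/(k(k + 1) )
Partial fractions: 5/(k(k + 1)) = 5/k - 5/(k + 1)
Telescoping sum: 5(1 - 1/8) = 5·7/8

Answer: 35/8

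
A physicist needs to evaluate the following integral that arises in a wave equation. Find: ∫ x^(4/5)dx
Power rule: ∫ x^(4/5) dx=x^(9/5)/(9/5)+C

Answer: (5/9)·x^(9/5)+C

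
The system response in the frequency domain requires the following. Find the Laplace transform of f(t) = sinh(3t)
L{sinh(at)} = a/(s²-a²)
L{sinh(3t)} = 3/(s²-9)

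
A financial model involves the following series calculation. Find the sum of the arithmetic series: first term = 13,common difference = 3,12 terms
Last term: a_n=13 + (12 - 1)·3=46
Sum=n(a_1 + a_n)/2=12(13 + 46)/2=354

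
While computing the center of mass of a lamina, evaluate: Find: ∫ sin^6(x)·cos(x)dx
Let u = sin(x), du = cos(x) dx
∫ u^6 du = u^7/7 + C

Answer: sin^7(x)/7 + C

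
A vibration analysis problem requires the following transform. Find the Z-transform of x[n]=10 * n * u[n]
Z{n * u[n]} = z/(z-1)^2
By linearity: Z{10 * n * u[n]} = 10z/(z-1)^2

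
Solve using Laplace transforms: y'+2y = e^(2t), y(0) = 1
Take L: sY - 1+2Y=1/(s-2)
Y(s+2)=1/(s-2)+1
Y=1/((s-2)(s+2))+1/(s+2)
Partial fractions: 1/((s-2)(s+2))=(1/4)/(s-2) - (1/4)/(s+2)
So Y=(1/4)/(s-2)+(3/4)/(s+2)
Inverse Laplace transform (L^(-1){1/(s-2)}=e^(2t), L^(-1){1/(s+2)}=e^(-2t)):

Answer: y(t)=(1/4)·e^(2t)+(3/4)·e^(-2t)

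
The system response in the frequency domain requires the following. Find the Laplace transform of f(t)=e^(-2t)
L{e^(at)} = 1/(s-a)
L{e^(-2t)} = 1/(s+2)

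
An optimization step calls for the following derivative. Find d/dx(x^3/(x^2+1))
Quotient rule: (f/g)' = (f'g - fg')/g²
f = x^3, f' = 3x^2
g = x^2 + 1, g' = 2x

Answer: (3x^2·(x^2 + 1) - 2x^4)/(x^2 + 1)²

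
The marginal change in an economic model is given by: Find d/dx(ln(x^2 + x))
Chain rule: d/dx[ln(u)]=u'/u where u=x^2+x
u'=2x+1

Answer: (2x+1)/(x^2+x)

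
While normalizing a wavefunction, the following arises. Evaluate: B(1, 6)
B(x,y)=Γ(x)Γ(y)/Γ(x+y)=(x-1)!(y-1)!/(x+y-1)!
B(1,6)=0!·5!/6!=1/6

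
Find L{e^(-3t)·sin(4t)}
First shifting: L{e^(at)f(t)}=F(s-a)
L{sin(4t)}=4/(s²+16)
Shift: 4/((s+3)²+16)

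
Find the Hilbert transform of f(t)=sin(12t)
The Hilbert transform shifts each frequency component by -pi/2.
H{sin(wt)} = -cos(wt)
With w = 12: H{sin(12t)} = -cos(12t)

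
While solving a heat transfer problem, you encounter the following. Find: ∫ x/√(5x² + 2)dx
Let u=5x²+2, du=10x dx
∫ (1/10)·u^(-1/2) du=√u/5+C

Answer: √(5x²+2)/5+C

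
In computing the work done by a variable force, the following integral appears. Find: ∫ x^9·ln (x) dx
By parts: u = ln(x), dv = x^9 dx
du = 1/x dx, v = x^10/10
= x^10·ln(x)/10 - ∫ x^9/10 dx
= x^10·ln(x)/10 - x^10/100+C

Answer: x^10(ln(x)/10-1/100)+C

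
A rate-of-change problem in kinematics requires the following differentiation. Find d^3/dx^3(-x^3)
Apply power rule 3 times:
d^1: -3x^2
d^2: -6x
d^3: -6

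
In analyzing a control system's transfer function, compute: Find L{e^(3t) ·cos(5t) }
First shifting: L{e^(at)f(t)} = F(s-a)
L{cos(5t)} = s/(s²+25)
Shift: (s-3)/((s-3)²+25)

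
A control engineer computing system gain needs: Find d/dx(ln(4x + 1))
Chain rule: d/dx[ln(u)]=u'/u where u=4x + 1
u'=4

Answer: (4)/(4x + 1)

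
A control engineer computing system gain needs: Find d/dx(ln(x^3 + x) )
Chain rule: d/dx[ln(u)] = u'/u where u = x^3+x
u' = 3x^2+1

Answer: (3x^2+1)/(x^3+x)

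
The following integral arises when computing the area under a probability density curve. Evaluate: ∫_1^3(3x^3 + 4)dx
Step 1: Find antiderivative F(x)=(3/4)x^4 + 4x
Step 2: F(3) - F(1)=291/4 - (19/4)=68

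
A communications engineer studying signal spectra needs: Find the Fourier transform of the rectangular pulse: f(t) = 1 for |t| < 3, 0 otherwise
F(omega) = integral from -3 to 3 of e^(-j * omega * t) dt
= 2 * sin(3 * omega)/omega = 6 * sinc(3 * omega/pi)

Answer: 2 * sin(3 * omega)/omega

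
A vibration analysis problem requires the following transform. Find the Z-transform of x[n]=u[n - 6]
Using the time-shift property: Z{u[n-6]}=z^(-6) * z/(z-1)
=z^(-5)/(z-1)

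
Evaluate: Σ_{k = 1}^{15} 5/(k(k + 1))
Partial fractions: 5/(k(k + 1))=5/k - 5/(k + 1)
Telescoping sum: 5(1 - 1/16)=5·15/16

Answer: 75/16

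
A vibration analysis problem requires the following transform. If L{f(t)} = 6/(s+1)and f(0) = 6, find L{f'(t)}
L{f'(t)} = s·F(s) - f(0) = 6s/(s+1)-6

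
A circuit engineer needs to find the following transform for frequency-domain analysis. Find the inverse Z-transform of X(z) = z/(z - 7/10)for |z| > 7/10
Standard pair: z/(z-a) <-> a^n * u[n] for causal signals
With a = 7/10: x[n] = (7/10)^n * u[n]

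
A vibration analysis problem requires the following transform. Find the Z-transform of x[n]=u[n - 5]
Using the time-shift property: Z{u[n-5]} = z^(-5) * z/(z-1)
= z^(-4)/(z-1)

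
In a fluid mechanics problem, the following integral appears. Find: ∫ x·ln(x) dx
By parts: u = ln(x), dv = x dx
du = 1/x dx, v = x^2/2
= x^2·ln(x)/2 - ∫ x/2 dx
= x^2·ln(x)/2 - x^2/4+C

Answer: x^2(ln(x)/2-1/4)+C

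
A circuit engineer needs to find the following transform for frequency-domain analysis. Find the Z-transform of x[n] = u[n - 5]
Using the time-shift property: Z{u[n-5]}=z^(-5)*z/(z-1)
=z^(-4)/(z-1)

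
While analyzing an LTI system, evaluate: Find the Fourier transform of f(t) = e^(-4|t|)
Using the standard pair: F{e^(-a|t|)}=2a/(a^2+omega^2)
With a=4: F(omega)=8/(16+omega^2)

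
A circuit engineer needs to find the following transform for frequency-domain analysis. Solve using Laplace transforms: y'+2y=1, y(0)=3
Take L of both sides: sY(s)-3+2Y(s)=1/s
Y(s)(s+2)=1/s+3
Y(s)=1/(s(s+2))+3/(s+2)
Partial fractions: 1/(s(s+2))=(1/2)/s - (1/2)/(s+2)
So Y(s)=(1/2)/s+(5/2)/(s+2)
Inverse transform (L^(-1){1/s}=1, L^(-1){1/(s+2)}=e^(-2t)):

Answer: y(t)=1/2+(5/2)·e^(-2t)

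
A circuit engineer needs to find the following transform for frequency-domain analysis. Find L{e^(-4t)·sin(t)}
First shifting: L{e^(at)f(t)} = F(s-a)
L{sin(t)} = 1/(s²+1)
Shift: 1/((s+4)²+1)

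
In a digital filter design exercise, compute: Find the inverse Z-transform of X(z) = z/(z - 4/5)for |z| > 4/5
Standard pair: z/(z-a) <-> a^n * u[n] for causal signals
With a=4/5: x[n]=(4/5)^n * u[n]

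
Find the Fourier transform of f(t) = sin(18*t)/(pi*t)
sin(W*t)/(pi*t)=(W/pi)*sinc(W*t/pi) is the impulse response of the ideal low-pass filter with cutoff W (here W=18).
Its Fourier transform is a rectangular function:
F(omega)=1 for |omega| < 18, 0 otherwise

Answer: rect(omega/36) [i.e., 1 for |omega| < 18, 0 otherwise]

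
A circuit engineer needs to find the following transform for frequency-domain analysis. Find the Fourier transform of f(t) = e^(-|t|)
Using the standard pair: F{e^(-a|t|)} = 2a/(a^2 + omega^2)
With a = 1: F(omega) = 2/(1 + omega^2)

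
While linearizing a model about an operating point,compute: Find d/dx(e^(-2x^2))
Chain rule: d/dx[e^u]=e^u · u' where u=-2x^2
u'=-4x

Answer: -4x·e^(-2x^2)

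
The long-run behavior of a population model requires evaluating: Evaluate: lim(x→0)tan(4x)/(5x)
tan(u) ≈ u for small u:
tan(4x)/(5x) ≈ 4x/(5x)=4/5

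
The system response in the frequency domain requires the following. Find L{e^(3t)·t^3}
First shifting: L{e^(at)f(t)} = F(s-a)
L{t^3} = 6/s^4
Shift s → s-3: 6/(s-3)^4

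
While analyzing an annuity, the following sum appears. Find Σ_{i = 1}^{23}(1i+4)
=1·Σ i + 4·23=1·276 + 92=368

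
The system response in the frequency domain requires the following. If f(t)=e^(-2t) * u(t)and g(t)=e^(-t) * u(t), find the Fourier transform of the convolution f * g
By the convolution theorem: F{f*g} = F(omega)*G(omega)
F(omega) = 1/(2 + j*omega), G(omega) = 1/(1 + j*omega)
F{f*g} = 1/((2 + j*omega)(1 + j*omega))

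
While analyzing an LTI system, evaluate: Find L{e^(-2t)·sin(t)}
First shifting: L{e^(at)f(t)}=F(s-a)
L{sin(t)}=1/(s² + 1)
Shift: 1/((s + 2)² + 1)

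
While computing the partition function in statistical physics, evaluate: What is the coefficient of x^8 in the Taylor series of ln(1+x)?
ln(1 + x) = Σ (-1)^(n + 1) x^n/n
Coefficient of x^8 = (-1)^9/8 = -1/8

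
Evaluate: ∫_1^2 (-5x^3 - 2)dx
Step 1: Find antiderivative F(x)=(-5/4)x^4 - 2x
Step 2: F(2) - F(1)=-24 - (-13/4)=-83/4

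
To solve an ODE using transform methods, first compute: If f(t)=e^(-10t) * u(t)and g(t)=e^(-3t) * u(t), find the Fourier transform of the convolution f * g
By the convolution theorem: F{f*g}=F(omega)*G(omega)
F(omega)=1/(10+j*omega), G(omega)=1/(3+j*omega)
F{f*g}=1/((10+j*omega)(3+j*omega))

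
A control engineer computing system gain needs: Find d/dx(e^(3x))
Chain rule: d/dx[e^u] = e^u · u' where u = 3x
u' = 3

Answer: 3·e^(3x)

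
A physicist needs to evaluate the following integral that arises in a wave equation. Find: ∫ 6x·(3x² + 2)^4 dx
Let u=3x²+2, du=6x dx
∫ u^4 du=u^5/5+C

Answer: (3x²+2)^5/5+C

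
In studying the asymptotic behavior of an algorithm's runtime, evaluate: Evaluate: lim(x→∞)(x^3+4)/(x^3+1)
Divide numerator and denominator by x^3:
lim (1+4/x^3)/(1+1/x^3)=1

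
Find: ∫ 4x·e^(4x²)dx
Let u=4x², du=8x dx
∫ (1/2)e^u du=e^u/2+C

Answer: e^(4x²)/2+C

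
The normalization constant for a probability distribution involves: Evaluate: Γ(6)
Γ(n)=(n-1)! for positive integers
Γ(6)=5!=120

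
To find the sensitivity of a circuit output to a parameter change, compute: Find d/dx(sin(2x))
Chain rule: d/dx[sin(u)] = cos(u)·u' where u = 2x
u' = 2

Answer: 2·cos(2x)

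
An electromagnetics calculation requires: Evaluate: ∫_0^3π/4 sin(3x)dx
Antiderivative: -cos(3x)/3
Evaluate at bounds: [-cos(3·3π/4)/3] - [-cos(3·0)/3]
= (-(√2/2) + (1))/3 = 1/3 - √2/6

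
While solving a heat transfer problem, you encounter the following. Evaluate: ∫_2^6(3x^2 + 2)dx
Step 1: Find antiderivative F(x)=x^3 + 2x
Step 2: F(6) - F(2)=228 - (12)=216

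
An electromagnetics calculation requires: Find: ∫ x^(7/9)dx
Power rule: ∫ x^(7/9) dx = x^(16/9)/(16/9) + C

Answer: (9/16)·x^(16/9) + C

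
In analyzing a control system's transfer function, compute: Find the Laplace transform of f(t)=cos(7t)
L{cos(wt)} = s/(s² + w²)
L{cos(7t)} = s/(s² + 49)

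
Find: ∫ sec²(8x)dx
Since d/dx[tan(8x)]=8sec²(8x), integral=tan(8x)/8 + C

Answer: (1/8)tan(8x) + C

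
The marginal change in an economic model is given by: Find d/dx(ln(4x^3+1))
Chain rule: d/dx[ln(u)]=u'/u where u=4x^3+1
u'=12x^2

Answer: (12x^2)/(4x^3+1)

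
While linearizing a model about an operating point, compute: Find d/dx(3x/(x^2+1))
Quotient rule: (f/g)' = (f'g - fg')/g²
f = 3x, f' = 3
g = x^2+1, g' = 2x

Answer: (3·(x^2+1)-6x^2)/(x^2+1)²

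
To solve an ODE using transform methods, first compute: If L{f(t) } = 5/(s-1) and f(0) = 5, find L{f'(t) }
L{f'(t)}=s·F(s) - f(0)=5s/(s-1) - 5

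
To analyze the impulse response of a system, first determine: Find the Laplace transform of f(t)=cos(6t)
L{cos(wt)}=s/(s² + w²)
L{cos(6t)}=s/(s² + 36)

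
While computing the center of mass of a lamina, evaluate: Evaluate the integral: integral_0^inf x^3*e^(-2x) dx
This is a Gamma integral. Substitute u=2x (du=2 dx):
integral_0^inf x^3 * e^(-2x) dx=(1/2^4) integral_0^inf u^3 * e^(-u) du
=Gamma(4)/2^4=3!/2^4=6/16

Answer: 3/8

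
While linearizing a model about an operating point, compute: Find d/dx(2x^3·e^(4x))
Product rule: (fg)'=f'g+fg'
f=2x^3, f'=6x^2
g=e^(4x), g'=4·e^(4x)

Answer: 6x^2·e^(4x)+8x^3·e^(4x)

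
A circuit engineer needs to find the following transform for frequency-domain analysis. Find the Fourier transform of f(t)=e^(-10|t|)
Using the standard pair: F{e^(-a|t|)}=2a/(a^2+omega^2)
With a=10: F(omega)=20/(100+omega^2)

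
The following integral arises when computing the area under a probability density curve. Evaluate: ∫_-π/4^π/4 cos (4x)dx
Antiderivative: sin(4x)/4
Evaluate at bounds: [sin(4·π/4)/4] - [sin(4·-π/4)/4]
=((0) - (0))/4=0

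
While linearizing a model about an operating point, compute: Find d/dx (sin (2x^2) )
Chain rule: d/dx[sin(u)] = cos(u)·u' where u = 2x^2
u' = 4x

Answer: 4x·cos(2x^2)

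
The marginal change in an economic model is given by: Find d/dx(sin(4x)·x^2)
Product rule: (fg)' = f'g+fg'
f = sin(4x), f' = 4·cos(4x)
g = x^2, g' = 2x

Answer: 4·cos(4x)·x^2+2·sin(4x)·x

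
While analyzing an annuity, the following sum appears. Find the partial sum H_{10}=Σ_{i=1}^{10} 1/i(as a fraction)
H_10=1 + 1/2 + 1/3 + ... + 1/10
=7381/2520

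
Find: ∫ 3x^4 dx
Using power rule: ∫ 3x^4 dx=3/5 x^5 + C=(3/5)x^5 + C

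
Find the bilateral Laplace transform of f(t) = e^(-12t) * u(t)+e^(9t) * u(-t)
For e^(-12t) * u(t): L=1/(s+12), Re(s) > -12
For e^(9t) * u(-t): L=-1/(s-9), Re(s) < 9
Combined: F(s)=1/(s+12)-1/(s-9), -12 < Re(s) < 9

Answer: 1/(s+12)-1/(s-9), ROC: -12 < Re(s) < 9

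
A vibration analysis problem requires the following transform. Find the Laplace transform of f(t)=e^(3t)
L{e^(at)} = 1/(s-a)
L{e^(3t)} = 1/(s-3)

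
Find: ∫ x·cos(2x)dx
By parts: u=x, dv=cos(2x) dx
du=dx, v=sin(2x)/2
=x·sin(2x)/2+cos(2x)/2²+C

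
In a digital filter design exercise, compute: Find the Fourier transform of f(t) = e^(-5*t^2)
The Fourier transform of a Gaussian e^(-a*t^2) is sqrt(pi/a)*e^(-omega^2/(4a)).
With a=5: F(omega)=sqrt(pi/5)*e^(-omega^2/20)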